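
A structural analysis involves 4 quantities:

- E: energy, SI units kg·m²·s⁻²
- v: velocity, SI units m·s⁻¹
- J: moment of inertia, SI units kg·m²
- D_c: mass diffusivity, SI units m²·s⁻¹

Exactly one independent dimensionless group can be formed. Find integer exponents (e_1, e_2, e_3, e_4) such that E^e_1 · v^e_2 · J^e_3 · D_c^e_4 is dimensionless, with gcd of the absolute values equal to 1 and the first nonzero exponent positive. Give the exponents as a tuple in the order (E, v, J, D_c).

(1, -4, -1, 2)

M: e_1·(1) + e_2·(0) + e_3·(1) + e_4·(0) = 0
L: e_1·(2) + e_2·(1) + e_3·(2) + e_4·(2) = 0
T: e_1·(-2) + e_2·(-1) + e_3·(0) + e_4·(-1) = 0
Solving this homogeneous linear system for the smallest-integer solution (first nonzero entry positive) gives (1, -4, -1, 2).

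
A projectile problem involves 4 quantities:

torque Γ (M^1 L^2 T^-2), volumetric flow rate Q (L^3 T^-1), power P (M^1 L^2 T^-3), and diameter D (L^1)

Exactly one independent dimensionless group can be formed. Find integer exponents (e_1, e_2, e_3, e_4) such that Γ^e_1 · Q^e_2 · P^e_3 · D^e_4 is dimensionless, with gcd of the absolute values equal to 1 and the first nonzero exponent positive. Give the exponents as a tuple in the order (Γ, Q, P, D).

(1, 1, -1, -3)

M: e_1·(1) + e_2·(0) + e_3·(1) + e_4·(0) = 0
L: e_1·(2) + e_2·(3) + e_3·(2) + e_4·(1) = 0
T: e_1·(-2) + e_2·(-1) + e_3·(-3) + e_4·(0) = 0
Solving this homogeneous linear system for the smallest-integer solution (first nonzero entry positive) gives (1, 1, -1, -3).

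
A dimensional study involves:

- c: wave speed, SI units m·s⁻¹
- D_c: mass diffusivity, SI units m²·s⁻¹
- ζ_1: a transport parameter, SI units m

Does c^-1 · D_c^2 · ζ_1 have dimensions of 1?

no

Sum the exponent of each base dimension across the product:
  L: −[c]_L + 2·[D_c]_L + [ζ_1]_L = −(1) + 2·(2) + (1) = 4
  T: −[c]_T + 2·[D_c]_T + [ζ_1]_T = −(-1) + 2·(-1) + (0) = -1
Net dimensions [L⁴ T⁻¹] ≠ [1] — not dimensionless.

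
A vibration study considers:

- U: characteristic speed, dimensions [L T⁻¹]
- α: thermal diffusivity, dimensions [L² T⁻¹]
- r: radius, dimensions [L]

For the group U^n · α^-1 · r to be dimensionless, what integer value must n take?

1

Balance the L exponent: (1)·n from U, plus −(2) + (1) = -1 from the rest, must sum to zero.
n − 1 = 0, so n = 1.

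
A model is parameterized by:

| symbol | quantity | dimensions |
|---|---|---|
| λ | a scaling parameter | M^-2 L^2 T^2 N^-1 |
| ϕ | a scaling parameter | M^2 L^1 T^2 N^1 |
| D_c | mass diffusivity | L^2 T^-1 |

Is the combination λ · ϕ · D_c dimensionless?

no

Sum the exponent of each base dimension across the product:
  M: [λ]_M + [ϕ]_M + [D_c]_M = (-2) + (2) + (0) = 0
  L: [λ]_L + [ϕ]_L + [D_c]_L = (2) + (1) + (2) = 5
  T: [λ]_T + [ϕ]_T + [D_c]_T = (2) + (2) + (-1) = 3
  N: [λ]_N + [ϕ]_N + [D_c]_N = (-1) + (1) + (0) = 0
Net dimensions [L⁵ T³] ≠ [1] — not dimensionless.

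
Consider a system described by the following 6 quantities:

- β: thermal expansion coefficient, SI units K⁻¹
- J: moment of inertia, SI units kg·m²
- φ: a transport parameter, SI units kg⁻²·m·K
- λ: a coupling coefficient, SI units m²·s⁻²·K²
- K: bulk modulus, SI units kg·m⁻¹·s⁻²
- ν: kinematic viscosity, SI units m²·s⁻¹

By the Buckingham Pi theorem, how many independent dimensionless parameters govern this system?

There are 6 variables and 4 base dimensions (M, L, T, Θ).
The dimension matrix has rank 4.
Independent dimensionless groups: 6 − 4 = 2.

2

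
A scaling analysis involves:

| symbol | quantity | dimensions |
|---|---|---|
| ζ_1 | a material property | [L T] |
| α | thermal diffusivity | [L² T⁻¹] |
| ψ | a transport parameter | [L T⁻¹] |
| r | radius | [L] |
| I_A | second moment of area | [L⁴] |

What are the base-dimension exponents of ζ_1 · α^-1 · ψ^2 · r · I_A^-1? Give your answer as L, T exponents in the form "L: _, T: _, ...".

Collect each base-dimension exponent across the product:
  L: (1) − (2) + 2·(1) + (1) − (4) = -2
  T: (1) − (-1) + 2·(-1) + (0) − (0) = 0
So the dimensions are [L⁻²].

L: -2, T: 0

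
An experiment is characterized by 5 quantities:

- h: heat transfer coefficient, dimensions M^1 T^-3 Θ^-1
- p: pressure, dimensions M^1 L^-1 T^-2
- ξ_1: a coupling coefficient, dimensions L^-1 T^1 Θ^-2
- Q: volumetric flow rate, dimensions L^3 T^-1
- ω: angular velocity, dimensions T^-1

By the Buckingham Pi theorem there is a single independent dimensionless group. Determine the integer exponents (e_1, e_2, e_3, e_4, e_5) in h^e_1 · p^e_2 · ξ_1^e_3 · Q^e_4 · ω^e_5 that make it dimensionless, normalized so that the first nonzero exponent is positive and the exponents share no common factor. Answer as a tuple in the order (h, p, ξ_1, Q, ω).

(2, -2, -1, -1, -2)

M: e_1·(1) + e_2·(1) + e_3·(0) + e_4·(0) + e_5·(0) = 0
L: e_1·(0) + e_2·(-1) + e_3·(-1) + e_4·(3) + e_5·(0) = 0
T: e_1·(-3) + e_2·(-2) + e_3·(1) + e_4·(-1) + e_5·(-1) = 0
Θ: e_1·(-1) + e_2·(0) + e_3·(-2) + e_4·(0) + e_5·(0) = 0
Solving this homogeneous linear system for the smallest-integer solution (first nonzero entry positive) gives (2, -2, -1, -1, -2).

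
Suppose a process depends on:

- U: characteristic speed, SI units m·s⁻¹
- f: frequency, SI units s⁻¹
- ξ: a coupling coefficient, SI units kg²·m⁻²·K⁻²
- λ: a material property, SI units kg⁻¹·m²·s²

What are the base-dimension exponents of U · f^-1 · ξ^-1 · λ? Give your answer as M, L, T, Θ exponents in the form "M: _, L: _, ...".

Collect each base-dimension exponent across the product:
  M: (0) − (0) − (2) + (-1) = -3
  L: (1) − (0) − (-2) + (2) = 5
  T: (-1) − (-1) − (0) + (2) = 2
  Θ: (0) − (0) − (-2) + (0) = 2
So the dimensions are [M⁻³ L⁵ T² Θ²].

M: -3, L: 5, T: 2, Θ: 2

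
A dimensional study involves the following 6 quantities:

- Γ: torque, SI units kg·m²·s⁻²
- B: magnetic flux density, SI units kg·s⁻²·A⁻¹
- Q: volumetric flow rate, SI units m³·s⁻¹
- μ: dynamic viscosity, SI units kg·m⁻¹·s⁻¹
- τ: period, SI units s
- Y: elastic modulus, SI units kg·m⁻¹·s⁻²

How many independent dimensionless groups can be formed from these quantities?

2

There are 6 variables and 4 base dimensions (M, L, T, I).
The dimension matrix has rank 4.
Independent dimensionless groups: 6 − 4 = 2.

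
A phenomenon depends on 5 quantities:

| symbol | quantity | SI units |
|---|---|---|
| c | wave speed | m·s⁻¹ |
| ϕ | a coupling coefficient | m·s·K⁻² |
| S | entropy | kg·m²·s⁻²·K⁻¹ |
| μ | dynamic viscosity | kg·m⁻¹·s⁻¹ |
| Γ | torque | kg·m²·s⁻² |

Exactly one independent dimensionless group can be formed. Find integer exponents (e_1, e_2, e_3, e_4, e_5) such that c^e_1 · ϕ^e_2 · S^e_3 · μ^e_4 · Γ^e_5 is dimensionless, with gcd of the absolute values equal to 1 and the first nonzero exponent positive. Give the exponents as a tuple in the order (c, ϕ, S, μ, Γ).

M: e_1·(0) + e_2·(0) + e_3·(1) + e_4·(1) + e_5·(1) = 0
L: e_1·(1) + e_2·(1) + e_3·(2) + e_4·(-1) + e_5·(2) = 0
T: e_1·(-1) + e_2·(1) + e_3·(-2) + e_4·(-1) + e_5·(-2) = 0
Θ: e_1·(0) + e_2·(-2) + e_3·(-1) + e_4·(0) + e_5·(0) = 0
Solving this homogeneous linear system for the smallest-integer solution (first nonzero entry positive) gives (2, 1, -2, 1, 1).

(2, 1, -2, 1, 1)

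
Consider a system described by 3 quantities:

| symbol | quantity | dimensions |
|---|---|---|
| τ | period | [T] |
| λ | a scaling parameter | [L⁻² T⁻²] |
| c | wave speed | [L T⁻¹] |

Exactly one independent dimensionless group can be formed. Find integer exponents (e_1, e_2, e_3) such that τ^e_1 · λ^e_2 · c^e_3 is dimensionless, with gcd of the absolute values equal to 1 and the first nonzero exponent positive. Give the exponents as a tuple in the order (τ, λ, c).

(4, 1, 2)

L: e_1·(0) + e_2·(-2) + e_3·(1) = 0
T: e_1·(1) + e_2·(-2) + e_3·(-1) = 0
Solving this homogeneous linear system for the smallest-integer solution (first nonzero entry positive) gives (4, 1, 2).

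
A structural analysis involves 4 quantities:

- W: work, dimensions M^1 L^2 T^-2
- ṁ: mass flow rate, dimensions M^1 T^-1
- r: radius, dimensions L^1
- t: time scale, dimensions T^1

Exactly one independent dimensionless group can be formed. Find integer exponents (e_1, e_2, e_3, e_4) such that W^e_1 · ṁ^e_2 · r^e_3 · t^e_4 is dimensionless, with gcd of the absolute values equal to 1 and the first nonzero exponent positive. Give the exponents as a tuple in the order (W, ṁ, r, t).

M: e_1·(1) + e_2·(1) + e_3·(0) + e_4·(0) = 0
L: e_1·(2) + e_2·(0) + e_3·(1) + e_4·(0) = 0
T: e_1·(-2) + e_2·(-1) + e_3·(0) + e_4·(1) = 0
Solving this homogeneous linear system for the smallest-integer solution (first nonzero entry positive) gives (1, -1, -2, 1).

(1, -1, -2, 1)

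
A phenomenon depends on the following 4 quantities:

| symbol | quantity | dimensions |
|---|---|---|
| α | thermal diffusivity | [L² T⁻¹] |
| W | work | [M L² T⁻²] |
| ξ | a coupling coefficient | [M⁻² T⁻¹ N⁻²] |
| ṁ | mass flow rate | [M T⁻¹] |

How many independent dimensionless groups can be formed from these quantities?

There are 4 variables and 4 base dimensions (M, L, T, N).
The dimension matrix has rank 3 (less than 4: the dimension vectors are linearly dependent).
Independent dimensionless groups: 4 − 3 = 1.

1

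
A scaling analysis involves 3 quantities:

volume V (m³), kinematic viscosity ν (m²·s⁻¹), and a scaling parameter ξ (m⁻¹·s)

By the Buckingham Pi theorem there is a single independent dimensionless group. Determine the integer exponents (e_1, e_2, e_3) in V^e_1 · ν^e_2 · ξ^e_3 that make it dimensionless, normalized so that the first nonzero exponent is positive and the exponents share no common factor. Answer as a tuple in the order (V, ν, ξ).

(1, -3, -3)

L: e_1·(3) + e_2·(2) + e_3·(-1) = 0
T: e_1·(0) + e_2·(-1) + e_3·(1) = 0
Solving this homogeneous linear system for the smallest-integer solution (first nonzero entry positive) gives (1, -3, -3).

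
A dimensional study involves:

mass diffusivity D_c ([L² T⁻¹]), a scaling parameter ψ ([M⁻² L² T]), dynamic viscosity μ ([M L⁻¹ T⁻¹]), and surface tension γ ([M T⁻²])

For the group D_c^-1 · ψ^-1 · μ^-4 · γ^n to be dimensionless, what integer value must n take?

Balance the M exponent: (1)·n from γ, plus −(0) − (-2) − 4·(1) = -2 from the rest, must sum to zero.
n − 2 = 0, so n = 2.

2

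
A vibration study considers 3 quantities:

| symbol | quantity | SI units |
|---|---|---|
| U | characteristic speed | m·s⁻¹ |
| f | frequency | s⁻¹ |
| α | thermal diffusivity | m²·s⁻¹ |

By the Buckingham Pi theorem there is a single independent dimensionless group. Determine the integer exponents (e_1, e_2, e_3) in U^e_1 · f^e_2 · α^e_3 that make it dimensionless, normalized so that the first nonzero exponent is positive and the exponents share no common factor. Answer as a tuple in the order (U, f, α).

L: e_1·(1) + e_2·(0) + e_3·(2) = 0
T: e_1·(-1) + e_2·(-1) + e_3·(-1) = 0
Solving this homogeneous linear system for the smallest-integer solution (first nonzero entry positive) gives (2, -1, -1).

(2, -1, -1)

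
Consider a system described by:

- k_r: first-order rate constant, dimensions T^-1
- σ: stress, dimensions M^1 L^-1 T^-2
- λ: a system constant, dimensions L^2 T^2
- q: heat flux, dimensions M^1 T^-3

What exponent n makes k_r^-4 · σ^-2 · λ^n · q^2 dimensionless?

-1

Balance the L exponent: (2)·n from λ, plus −4·(0) − 2·(-1) + 2·(0) = 2 from the rest, must sum to zero.
2n + 2 = 0, so n = -1.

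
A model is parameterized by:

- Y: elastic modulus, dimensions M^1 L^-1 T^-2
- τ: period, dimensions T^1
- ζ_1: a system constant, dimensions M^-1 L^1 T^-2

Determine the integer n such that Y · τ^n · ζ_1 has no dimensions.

4

Balance the T exponent: (1)·n from τ, plus (-2) + (-2) = -4 from the rest, must sum to zero.
n − 4 = 0, so n = 4.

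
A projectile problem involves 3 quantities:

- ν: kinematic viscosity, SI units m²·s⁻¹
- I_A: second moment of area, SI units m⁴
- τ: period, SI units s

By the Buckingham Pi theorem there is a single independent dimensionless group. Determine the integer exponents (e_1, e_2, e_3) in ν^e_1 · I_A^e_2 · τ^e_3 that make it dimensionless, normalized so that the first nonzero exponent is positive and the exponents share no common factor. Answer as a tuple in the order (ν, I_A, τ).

(2, -1, 2)

L: e_1·(2) + e_2·(4) + e_3·(0) = 0
T: e_1·(-1) + e_2·(0) + e_3·(1) = 0
Solving this homogeneous linear system for the smallest-integer solution (first nonzero entry positive) gives (2, -1, 2).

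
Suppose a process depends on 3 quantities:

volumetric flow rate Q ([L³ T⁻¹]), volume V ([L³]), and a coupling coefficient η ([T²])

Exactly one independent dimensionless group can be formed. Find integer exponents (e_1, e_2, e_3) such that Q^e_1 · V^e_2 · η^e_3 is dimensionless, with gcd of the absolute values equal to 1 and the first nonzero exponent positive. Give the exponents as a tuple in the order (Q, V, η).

L: e_1·(3) + e_2·(3) + e_3·(0) = 0
T: e_1·(-1) + e_2·(0) + e_3·(2) = 0
Solving this homogeneous linear system for the smallest-integer solution (first nonzero entry positive) gives (2, -2, 1).

(2, -2, 1)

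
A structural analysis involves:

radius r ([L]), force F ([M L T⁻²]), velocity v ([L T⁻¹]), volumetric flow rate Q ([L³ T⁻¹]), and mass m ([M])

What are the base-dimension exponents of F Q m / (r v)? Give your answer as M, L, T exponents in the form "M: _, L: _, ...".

M: 2, L: 2, T: -2

Collect each base-dimension exponent across the product:
  M: −(0) + (1) − (0) + (0) + (1) = 2
  L: −(1) + (1) − (1) + (3) + (0) = 2
  T: −(0) + (-2) − (-1) + (-1) + (0) = -2
So the dimensions are [M² L² T⁻²].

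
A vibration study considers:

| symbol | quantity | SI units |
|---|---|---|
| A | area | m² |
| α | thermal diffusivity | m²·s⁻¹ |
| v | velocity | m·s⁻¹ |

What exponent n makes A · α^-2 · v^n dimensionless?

Balance the L exponent: (1)·n from v, plus (2) − 2·(2) = -2 from the rest, must sum to zero.
n − 2 = 0, so n = 2.

2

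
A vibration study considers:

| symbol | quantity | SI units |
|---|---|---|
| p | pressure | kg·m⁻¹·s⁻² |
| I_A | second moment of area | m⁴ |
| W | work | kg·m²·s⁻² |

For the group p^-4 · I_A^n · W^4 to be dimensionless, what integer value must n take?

Balance the L exponent: (4)·n from I_A, plus −4·(-1) + 4·(2) = 12 from the rest, must sum to zero.
4n + 12 = 0, so n = -3.

-3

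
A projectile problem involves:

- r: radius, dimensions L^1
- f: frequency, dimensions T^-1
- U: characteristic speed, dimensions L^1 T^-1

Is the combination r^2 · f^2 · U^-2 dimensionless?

yes

Sum the exponent of each base dimension across the product:
  M: 2·[r]_M + 2·[f]_M − 2·[U]_M = 2·(0) + 2·(0) − 2·(0) = 0
  L: 2·[r]_L + 2·[f]_L − 2·[U]_L = 2·(1) + 2·(0) − 2·(1) = 0
  T: 2·[r]_T + 2·[f]_T − 2·[U]_T = 2·(0) + 2·(-1) − 2·(-1) = 0
All base exponents vanish — dimensionless.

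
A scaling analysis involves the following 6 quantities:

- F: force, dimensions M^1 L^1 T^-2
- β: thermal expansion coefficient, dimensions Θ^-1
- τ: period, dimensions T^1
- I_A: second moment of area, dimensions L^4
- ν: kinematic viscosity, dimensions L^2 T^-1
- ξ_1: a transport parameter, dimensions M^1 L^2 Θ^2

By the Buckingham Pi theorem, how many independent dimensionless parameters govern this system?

2

There are 6 variables and 4 base dimensions (M, L, T, Θ).
The dimension matrix has rank 4.
Independent dimensionless groups: 6 − 4 = 2.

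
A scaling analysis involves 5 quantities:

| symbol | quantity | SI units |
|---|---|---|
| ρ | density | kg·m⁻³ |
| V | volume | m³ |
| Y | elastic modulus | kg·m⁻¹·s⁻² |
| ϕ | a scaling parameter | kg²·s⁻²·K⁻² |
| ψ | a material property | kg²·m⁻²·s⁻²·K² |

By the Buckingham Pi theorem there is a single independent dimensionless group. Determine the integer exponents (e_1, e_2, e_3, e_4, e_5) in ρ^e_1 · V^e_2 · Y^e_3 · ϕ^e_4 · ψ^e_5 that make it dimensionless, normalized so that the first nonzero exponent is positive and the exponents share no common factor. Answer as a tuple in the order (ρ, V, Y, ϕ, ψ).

M: e_1·(1) + e_2·(0) + e_3·(1) + e_4·(2) + e_5·(2) = 0
L: e_1·(-3) + e_2·(3) + e_3·(-1) + e_4·(0) + e_5·(-2) = 0
T: e_1·(0) + e_2·(0) + e_3·(-2) + e_4·(-2) + e_5·(-2) = 0
Θ: e_1·(0) + e_2·(0) + e_3·(0) + e_4·(-2) + e_5·(2) = 0
Solving this homogeneous linear system for the smallest-integer solution (first nonzero entry positive) gives (2, 2, 2, -1, -1).

(2, 2, 2, -1, -1)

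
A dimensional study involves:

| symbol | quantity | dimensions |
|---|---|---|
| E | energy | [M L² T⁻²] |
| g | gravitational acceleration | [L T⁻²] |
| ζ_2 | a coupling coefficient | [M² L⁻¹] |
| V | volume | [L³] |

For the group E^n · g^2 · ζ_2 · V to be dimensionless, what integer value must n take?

-2

Balance the M exponent: (1)·n from E, plus 2·(0) + (2) + (0) = 2 from the rest, must sum to zero.
n + 2 = 0, so n = -2.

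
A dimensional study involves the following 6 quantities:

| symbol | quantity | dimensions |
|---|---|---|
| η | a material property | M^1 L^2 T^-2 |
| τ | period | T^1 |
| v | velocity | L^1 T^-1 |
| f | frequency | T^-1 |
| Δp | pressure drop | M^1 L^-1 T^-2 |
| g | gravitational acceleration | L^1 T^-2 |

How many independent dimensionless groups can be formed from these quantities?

There are 6 variables and 3 base dimensions (M, L, T).
The dimension matrix has rank 3.
Independent dimensionless groups: 6 − 3 = 3.

3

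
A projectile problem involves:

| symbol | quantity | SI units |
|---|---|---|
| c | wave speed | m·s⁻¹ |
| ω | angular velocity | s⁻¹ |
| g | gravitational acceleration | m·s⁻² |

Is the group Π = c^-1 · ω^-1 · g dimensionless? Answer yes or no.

Sum the exponent of each base dimension across the product:
  L: −[c]_L − [ω]_L + [g]_L = −(1) − (0) + (1) = 0
  T: −[c]_T − [ω]_T + [g]_T = −(-1) − (-1) + (-2) = 0
All base exponents vanish — dimensionless.

yes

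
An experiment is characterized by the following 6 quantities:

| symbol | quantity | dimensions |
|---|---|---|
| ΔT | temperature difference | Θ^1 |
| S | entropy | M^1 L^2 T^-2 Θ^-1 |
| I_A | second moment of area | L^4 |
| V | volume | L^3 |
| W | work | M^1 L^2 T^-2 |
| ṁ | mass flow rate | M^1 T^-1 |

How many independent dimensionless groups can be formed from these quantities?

2

There are 6 variables and 4 base dimensions (M, L, T, Θ).
The dimension matrix has rank 4.
Independent dimensionless groups: 6 − 4 = 2.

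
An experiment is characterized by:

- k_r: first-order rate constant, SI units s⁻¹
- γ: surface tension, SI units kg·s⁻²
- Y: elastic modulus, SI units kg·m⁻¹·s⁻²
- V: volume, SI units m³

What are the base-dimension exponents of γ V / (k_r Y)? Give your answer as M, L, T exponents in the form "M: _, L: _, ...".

M: 0, L: 4, T: 1

Collect each base-dimension exponent across the product:
  M: −(0) + (1) − (1) + (0) = 0
  L: −(0) + (0) − (-1) + (3) = 4
  T: −(-1) + (-2) − (-2) + (0) = 1
So the dimensions are [L⁴ T].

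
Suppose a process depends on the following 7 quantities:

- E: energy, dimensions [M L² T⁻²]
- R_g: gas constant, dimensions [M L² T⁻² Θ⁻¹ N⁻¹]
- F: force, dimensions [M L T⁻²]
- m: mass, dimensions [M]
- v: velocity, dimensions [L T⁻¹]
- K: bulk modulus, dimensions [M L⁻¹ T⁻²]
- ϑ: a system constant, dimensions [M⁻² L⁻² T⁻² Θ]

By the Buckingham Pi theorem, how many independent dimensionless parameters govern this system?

2

There are 7 variables and 5 base dimensions (M, L, T, Θ, N).
The dimension matrix has rank 5.
Independent dimensionless groups: 7 − 5 = 2.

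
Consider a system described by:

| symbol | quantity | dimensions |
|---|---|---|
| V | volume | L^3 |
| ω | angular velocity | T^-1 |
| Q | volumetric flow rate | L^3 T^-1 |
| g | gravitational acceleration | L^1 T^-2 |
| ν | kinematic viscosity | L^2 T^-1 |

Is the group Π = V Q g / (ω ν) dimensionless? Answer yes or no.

no

Sum the exponent of each base dimension across the product:
  L: [V]_L − [ω]_L + [Q]_L + [g]_L − [ν]_L = (3) − (0) + (3) + (1) − (2) = 5
  T: [V]_T − [ω]_T + [Q]_T + [g]_T − [ν]_T = (0) − (-1) + (-1) + (-2) − (-1) = -1
Net dimensions [L⁵ T⁻¹] ≠ [1] — not dimensionless.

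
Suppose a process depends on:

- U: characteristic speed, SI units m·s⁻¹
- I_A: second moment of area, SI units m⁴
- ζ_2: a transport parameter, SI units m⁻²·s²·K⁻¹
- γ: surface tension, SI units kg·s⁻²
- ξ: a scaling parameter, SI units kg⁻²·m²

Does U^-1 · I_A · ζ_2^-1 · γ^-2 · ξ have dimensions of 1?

Sum the exponent of each base dimension across the product:
  M: −[U]_M + [I_A]_M − [ζ_2]_M − 2·[γ]_M + [ξ]_M = −(0) + (0) − (0) − 2·(1) + (-2) = -4
  L: −[U]_L + [I_A]_L − [ζ_2]_L − 2·[γ]_L + [ξ]_L = −(1) + (4) − (-2) − 2·(0) + (2) = 7
  T: −[U]_T + [I_A]_T − [ζ_2]_T − 2·[γ]_T + [ξ]_T = −(-1) + (0) − (2) − 2·(-2) + (0) = 3
  Θ: −[U]_Θ + [I_A]_Θ − [ζ_2]_Θ − 2·[γ]_Θ + [ξ]_Θ = −(0) + (0) − (-1) − 2·(0) + (0) = 1
Net dimensions [M⁻⁴ L⁷ T³ Θ] ≠ [1] — not dimensionless.

no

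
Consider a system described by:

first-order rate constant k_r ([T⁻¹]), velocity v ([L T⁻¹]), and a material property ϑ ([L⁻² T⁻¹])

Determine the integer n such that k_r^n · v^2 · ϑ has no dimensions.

-3

Balance the T exponent: (-1)·n from k_r, plus 2·(-1) + (-1) = -3 from the rest, must sum to zero.
−n − 3 = 0, so n = -3.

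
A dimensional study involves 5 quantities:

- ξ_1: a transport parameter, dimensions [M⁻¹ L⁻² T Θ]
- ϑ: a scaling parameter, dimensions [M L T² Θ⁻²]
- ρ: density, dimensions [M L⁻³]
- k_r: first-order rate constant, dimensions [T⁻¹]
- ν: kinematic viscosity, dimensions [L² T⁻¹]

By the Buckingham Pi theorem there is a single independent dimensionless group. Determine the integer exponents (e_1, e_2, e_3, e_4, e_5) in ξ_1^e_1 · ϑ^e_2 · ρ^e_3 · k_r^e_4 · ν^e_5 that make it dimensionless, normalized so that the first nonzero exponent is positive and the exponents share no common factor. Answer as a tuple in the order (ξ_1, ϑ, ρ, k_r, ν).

M: e_1·(-1) + e_2·(1) + e_3·(1) + e_4·(0) + e_5·(0) = 0
L: e_1·(-2) + e_2·(1) + e_3·(-3) + e_4·(0) + e_5·(2) = 0
T: e_1·(1) + e_2·(2) + e_3·(0) + e_4·(-1) + e_5·(-1) = 0
Θ: e_1·(1) + e_2·(-2) + e_3·(0) + e_4·(0) + e_5·(0) = 0
Solving this homogeneous linear system for the smallest-integer solution (first nonzero entry positive) gives (2, 1, 1, 1, 3).

(2, 1, 1, 1, 3)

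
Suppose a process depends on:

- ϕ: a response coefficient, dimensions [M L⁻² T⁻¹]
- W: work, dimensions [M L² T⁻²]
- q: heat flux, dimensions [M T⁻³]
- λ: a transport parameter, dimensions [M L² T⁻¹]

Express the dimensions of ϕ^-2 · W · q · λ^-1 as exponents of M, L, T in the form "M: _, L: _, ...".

M: -1, L: 4, T: -2

Collect each base-dimension exponent across the product:
  M: −2·(1) + (1) + (1) − (1) = -1
  L: −2·(-2) + (2) + (0) − (2) = 4
  T: −2·(-1) + (-2) + (-3) − (-1) = -2
So the dimensions are [M⁻¹ L⁴ T⁻²].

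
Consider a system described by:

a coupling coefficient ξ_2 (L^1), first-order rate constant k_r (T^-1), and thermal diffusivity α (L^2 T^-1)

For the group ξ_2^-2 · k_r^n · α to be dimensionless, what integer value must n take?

-1

Balance the T exponent: (-1)·n from k_r, plus −2·(0) + (-1) = -1 from the rest, must sum to zero.
−n − 1 = 0, so n = -1.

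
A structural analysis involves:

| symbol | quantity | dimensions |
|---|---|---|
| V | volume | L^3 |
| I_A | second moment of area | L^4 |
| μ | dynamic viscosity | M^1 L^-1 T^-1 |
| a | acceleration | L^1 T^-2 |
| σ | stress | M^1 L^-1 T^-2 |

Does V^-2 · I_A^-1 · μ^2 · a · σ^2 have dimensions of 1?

Sum the exponent of each base dimension across the product:
  M: −2·[V]_M − [I_A]_M + 2·[μ]_M + [a]_M + 2·[σ]_M = −2·(0) − (0) + 2·(1) + (0) + 2·(1) = 4
  L: −2·[V]_L − [I_A]_L + 2·[μ]_L + [a]_L + 2·[σ]_L = −2·(3) − (4) + 2·(-1) + (1) + 2·(-1) = -13
  T: −2·[V]_T − [I_A]_T + 2·[μ]_T + [a]_T + 2·[σ]_T = −2·(0) − (0) + 2·(-1) + (-2) + 2·(-2) = -8
Net dimensions [M⁴ L⁻¹³ T⁻⁸] ≠ [1] — not dimensionless.

no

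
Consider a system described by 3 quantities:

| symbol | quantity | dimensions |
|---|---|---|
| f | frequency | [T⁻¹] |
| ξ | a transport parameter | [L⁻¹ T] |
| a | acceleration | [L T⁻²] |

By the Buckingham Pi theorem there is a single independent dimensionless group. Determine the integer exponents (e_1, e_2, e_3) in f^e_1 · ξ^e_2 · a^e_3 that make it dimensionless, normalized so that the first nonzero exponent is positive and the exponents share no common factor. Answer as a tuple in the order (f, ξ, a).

(1, -1, -1)

L: e_1·(0) + e_2·(-1) + e_3·(1) = 0
T: e_1·(-1) + e_2·(1) + e_3·(-2) = 0
Solving this homogeneous linear system for the smallest-integer solution (first nonzero entry positive) gives (1, -1, -1).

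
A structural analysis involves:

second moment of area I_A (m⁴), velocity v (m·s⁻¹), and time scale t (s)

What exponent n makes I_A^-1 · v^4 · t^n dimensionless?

4

Balance the T exponent: (1)·n from t, plus −(0) + 4·(-1) = -4 from the rest, must sum to zero.
n − 4 = 0, so n = 4.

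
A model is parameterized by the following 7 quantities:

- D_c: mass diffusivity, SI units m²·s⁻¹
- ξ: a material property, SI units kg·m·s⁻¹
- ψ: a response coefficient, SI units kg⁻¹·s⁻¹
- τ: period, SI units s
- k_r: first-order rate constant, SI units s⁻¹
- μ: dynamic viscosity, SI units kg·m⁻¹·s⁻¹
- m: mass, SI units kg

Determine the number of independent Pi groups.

There are 7 variables and 3 base dimensions (M, L, T).
The dimension matrix has rank 3.
Independent dimensionless groups: 7 − 3 = 4.

4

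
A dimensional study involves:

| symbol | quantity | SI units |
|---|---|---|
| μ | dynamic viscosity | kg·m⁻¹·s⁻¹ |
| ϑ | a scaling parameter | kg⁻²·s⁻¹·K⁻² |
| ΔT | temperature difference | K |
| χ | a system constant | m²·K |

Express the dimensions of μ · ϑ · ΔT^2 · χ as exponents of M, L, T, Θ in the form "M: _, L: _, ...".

Collect each base-dimension exponent across the product:
  M: (1) + (-2) + 2·(0) + (0) = -1
  L: (-1) + (0) + 2·(0) + (2) = 1
  T: (-1) + (-1) + 2·(0) + (0) = -2
  Θ: (0) + (-2) + 2·(1) + (1) = 1
So the dimensions are [M⁻¹ L T⁻² Θ].

M: -1, L: 1, T: -2, Θ: 1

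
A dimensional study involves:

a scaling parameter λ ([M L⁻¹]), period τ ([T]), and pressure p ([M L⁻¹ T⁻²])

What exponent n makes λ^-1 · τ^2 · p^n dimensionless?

1

Balance the M exponent: (1)·n from p, plus −(1) + 2·(0) = -1 from the rest, must sum to zero.
n − 1 = 0, so n = 1.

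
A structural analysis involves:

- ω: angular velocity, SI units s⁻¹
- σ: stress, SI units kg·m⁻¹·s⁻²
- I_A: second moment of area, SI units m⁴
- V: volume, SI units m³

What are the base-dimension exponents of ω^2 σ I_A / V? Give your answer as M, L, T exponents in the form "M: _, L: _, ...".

Collect each base-dimension exponent across the product:
  M: 2·(0) + (1) + (0) − (0) = 1
  L: 2·(0) + (-1) + (4) − (3) = 0
  T: 2·(-1) + (-2) + (0) − (0) = -4
So the dimensions are [M T⁻⁴].

M: 1, L: 0, T: -4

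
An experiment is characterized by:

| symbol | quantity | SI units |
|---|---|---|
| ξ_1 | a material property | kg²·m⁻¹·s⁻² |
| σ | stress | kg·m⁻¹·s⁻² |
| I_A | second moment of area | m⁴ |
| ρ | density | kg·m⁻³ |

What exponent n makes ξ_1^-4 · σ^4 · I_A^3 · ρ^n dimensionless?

4

Balance the M exponent: (1)·n from ρ, plus −4·(2) + 4·(1) + 3·(0) = -4 from the rest, must sum to zero.
n − 4 = 0, so n = 4.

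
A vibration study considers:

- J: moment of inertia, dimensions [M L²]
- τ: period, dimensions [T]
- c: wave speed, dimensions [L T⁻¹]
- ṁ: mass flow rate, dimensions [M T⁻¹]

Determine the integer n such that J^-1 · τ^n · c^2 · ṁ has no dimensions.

3

Balance the T exponent: (1)·n from τ, plus −(0) + 2·(-1) + (-1) = -3 from the rest, must sum to zero.
n − 3 = 0, so n = 3.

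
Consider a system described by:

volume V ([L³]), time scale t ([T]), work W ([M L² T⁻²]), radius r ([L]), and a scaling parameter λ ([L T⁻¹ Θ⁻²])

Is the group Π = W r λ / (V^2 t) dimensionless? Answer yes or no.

Sum the exponent of each base dimension across the product:
  M: −2·[V]_M − [t]_M + [W]_M + [r]_M + [λ]_M = −2·(0) − (0) + (1) + (0) + (0) = 1
  L: −2·[V]_L − [t]_L + [W]_L + [r]_L + [λ]_L = −2·(3) − (0) + (2) + (1) + (1) = -2
  T: −2·[V]_T − [t]_T + [W]_T + [r]_T + [λ]_T = −2·(0) − (1) + (-2) + (0) + (-1) = -4
  Θ: −2·[V]_Θ − [t]_Θ + [W]_Θ + [r]_Θ + [λ]_Θ = −2·(0) − (0) + (0) + (0) + (-2) = -2
Net dimensions [M L⁻² T⁻⁴ Θ⁻²] ≠ [1] — not dimensionless.

no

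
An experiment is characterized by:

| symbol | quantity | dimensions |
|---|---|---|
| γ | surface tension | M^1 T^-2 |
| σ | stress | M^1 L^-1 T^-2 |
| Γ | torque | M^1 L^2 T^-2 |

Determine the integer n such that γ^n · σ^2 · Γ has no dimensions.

-3

Balance the M exponent: (1)·n from γ, plus 2·(1) + (1) = 3 from the rest, must sum to zero.
n + 3 = 0, so n = -3.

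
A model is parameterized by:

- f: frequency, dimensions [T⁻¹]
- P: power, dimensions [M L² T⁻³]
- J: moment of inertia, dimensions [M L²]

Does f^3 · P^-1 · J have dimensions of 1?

yes

Sum the exponent of each base dimension across the product:
  M: 3·[f]_M − [P]_M + [J]_M = 3·(0) − (1) + (1) = 0
  L: 3·[f]_L − [P]_L + [J]_L = 3·(0) − (2) + (2) = 0
  T: 3·[f]_T − [P]_T + [J]_T = 3·(-1) − (-3) + (0) = 0
All base exponents vanish — dimensionless.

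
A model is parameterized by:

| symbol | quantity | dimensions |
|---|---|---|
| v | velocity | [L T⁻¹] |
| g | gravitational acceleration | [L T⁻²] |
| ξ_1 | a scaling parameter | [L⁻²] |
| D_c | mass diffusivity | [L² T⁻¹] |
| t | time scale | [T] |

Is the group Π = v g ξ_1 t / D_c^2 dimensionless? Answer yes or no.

no

Sum the exponent of each base dimension across the product:
  L: [v]_L + [g]_L + [ξ_1]_L − 2·[D_c]_L + [t]_L = (1) + (1) + (-2) − 2·(2) + (0) = -4
  T: [v]_T + [g]_T + [ξ_1]_T − 2·[D_c]_T + [t]_T = (-1) + (-2) + (0) − 2·(-1) + (1) = 0
Net dimensions [L⁻⁴] ≠ [1] — not dimensionless.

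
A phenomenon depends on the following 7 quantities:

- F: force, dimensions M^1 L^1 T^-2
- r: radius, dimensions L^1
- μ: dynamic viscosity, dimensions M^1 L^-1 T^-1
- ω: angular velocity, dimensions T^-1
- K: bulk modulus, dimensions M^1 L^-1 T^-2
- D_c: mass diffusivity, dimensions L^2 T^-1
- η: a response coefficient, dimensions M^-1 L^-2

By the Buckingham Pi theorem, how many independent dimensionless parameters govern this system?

4

There are 7 variables and 3 base dimensions (M, L, T).
The dimension matrix has rank 3.
Independent dimensionless groups: 7 − 3 = 4.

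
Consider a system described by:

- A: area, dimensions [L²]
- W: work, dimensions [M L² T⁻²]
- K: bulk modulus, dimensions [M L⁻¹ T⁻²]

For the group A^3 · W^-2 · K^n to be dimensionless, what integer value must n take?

2

Balance the M exponent: (1)·n from K, plus 3·(0) − 2·(1) = -2 from the rest, must sum to zero.
n − 2 = 0, so n = 2.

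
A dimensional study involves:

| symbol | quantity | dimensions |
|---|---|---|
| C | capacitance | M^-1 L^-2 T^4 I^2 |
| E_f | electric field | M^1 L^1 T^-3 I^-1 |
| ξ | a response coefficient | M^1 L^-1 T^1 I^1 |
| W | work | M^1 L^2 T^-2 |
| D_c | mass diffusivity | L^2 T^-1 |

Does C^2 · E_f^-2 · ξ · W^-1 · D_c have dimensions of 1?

no

Sum the exponent of each base dimension across the product:
  M: 2·[C]_M − 2·[E_f]_M + [ξ]_M − [W]_M + [D_c]_M = 2·(-1) − 2·(1) + (1) − (1) + (0) = -4
  L: 2·[C]_L − 2·[E_f]_L + [ξ]_L − [W]_L + [D_c]_L = 2·(-2) − 2·(1) + (-1) − (2) + (2) = -7
  T: 2·[C]_T − 2·[E_f]_T + [ξ]_T − [W]_T + [D_c]_T = 2·(4) − 2·(-3) + (1) − (-2) + (-1) = 16
  I: 2·[C]_I − 2·[E_f]_I + [ξ]_I − [W]_I + [D_c]_I = 2·(2) − 2·(-1) + (1) − (0) + (0) = 7
Net dimensions [M⁻⁴ L⁻⁷ T¹⁶ I⁷] ≠ [1] — not dimensionless.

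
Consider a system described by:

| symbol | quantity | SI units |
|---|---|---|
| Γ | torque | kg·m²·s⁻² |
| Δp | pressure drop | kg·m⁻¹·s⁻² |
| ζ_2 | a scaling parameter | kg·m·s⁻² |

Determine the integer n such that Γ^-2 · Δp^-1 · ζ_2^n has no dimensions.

3

Balance the M exponent: (1)·n from ζ_2, plus −2·(1) − (1) = -3 from the rest, must sum to zero.
n − 3 = 0, so n = 3.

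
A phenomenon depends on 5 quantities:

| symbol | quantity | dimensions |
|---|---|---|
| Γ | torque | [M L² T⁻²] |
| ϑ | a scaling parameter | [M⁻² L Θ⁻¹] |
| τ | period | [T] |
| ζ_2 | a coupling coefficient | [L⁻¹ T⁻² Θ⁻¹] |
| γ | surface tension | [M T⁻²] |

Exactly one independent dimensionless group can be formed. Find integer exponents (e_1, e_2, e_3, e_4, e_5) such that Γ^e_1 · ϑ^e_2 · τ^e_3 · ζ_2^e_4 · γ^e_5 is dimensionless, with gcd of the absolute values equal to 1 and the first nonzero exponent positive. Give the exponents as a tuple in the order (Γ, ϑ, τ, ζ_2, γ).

(1, -1, -2, 1, -3)

M: e_1·(1) + e_2·(-2) + e_3·(0) + e_4·(0) + e_5·(1) = 0
L: e_1·(2) + e_2·(1) + e_3·(0) + e_4·(-1) + e_5·(0) = 0
T: e_1·(-2) + e_2·(0) + e_3·(1) + e_4·(-2) + e_5·(-2) = 0
Θ: e_1·(0) + e_2·(-1) + e_3·(0) + e_4·(-1) + e_5·(0) = 0
Solving this homogeneous linear system for the smallest-integer solution (first nonzero entry positive) gives (1, -1, -2, 1, -3).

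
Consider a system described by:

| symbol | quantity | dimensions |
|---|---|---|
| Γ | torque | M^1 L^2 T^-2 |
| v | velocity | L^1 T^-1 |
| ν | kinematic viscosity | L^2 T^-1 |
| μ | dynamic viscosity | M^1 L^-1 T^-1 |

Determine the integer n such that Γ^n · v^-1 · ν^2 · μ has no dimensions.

Balance the M exponent: (1)·n from Γ, plus −(0) + 2·(0) + (1) = 1 from the rest, must sum to zero.
n + 1 = 0, so n = -1.

-1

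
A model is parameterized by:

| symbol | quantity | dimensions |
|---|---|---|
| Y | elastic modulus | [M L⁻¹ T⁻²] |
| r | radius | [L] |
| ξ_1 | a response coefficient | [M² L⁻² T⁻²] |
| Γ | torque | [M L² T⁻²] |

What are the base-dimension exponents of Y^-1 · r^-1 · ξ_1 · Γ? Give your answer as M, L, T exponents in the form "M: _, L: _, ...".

M: 2, L: 0, T: -2

Collect each base-dimension exponent across the product:
  M: −(1) − (0) + (2) + (1) = 2
  L: −(-1) − (1) + (-2) + (2) = 0
  T: −(-2) − (0) + (-2) + (-2) = -2
So the dimensions are [M² T⁻²].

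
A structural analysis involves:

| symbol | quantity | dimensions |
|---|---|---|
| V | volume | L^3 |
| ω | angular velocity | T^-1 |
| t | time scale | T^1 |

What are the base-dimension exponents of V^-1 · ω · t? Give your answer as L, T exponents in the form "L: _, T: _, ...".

Collect each base-dimension exponent across the product:
  L: −(3) + (0) + (0) = -3
  T: −(0) + (-1) + (1) = 0
So the dimensions are [L⁻³].

L: -3, T: 0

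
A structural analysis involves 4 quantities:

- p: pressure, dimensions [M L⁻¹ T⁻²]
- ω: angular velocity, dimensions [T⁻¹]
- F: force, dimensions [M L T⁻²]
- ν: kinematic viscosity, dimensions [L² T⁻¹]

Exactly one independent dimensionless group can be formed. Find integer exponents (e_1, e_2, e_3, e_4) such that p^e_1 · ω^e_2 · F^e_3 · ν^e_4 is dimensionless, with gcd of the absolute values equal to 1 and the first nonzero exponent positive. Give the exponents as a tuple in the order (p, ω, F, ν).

M: e_1·(1) + e_2·(0) + e_3·(1) + e_4·(0) = 0
L: e_1·(-1) + e_2·(0) + e_3·(1) + e_4·(2) = 0
T: e_1·(-2) + e_2·(-1) + e_3·(-2) + e_4·(-1) = 0
Solving this homogeneous linear system for the smallest-integer solution (first nonzero entry positive) gives (1, -1, -1, 1).

(1, -1, -1, 1)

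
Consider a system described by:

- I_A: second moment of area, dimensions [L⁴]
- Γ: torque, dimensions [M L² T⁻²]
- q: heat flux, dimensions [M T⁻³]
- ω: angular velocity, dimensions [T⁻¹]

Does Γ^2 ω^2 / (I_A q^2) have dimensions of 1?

Sum the exponent of each base dimension across the product:
  M: −[I_A]_M + 2·[Γ]_M − 2·[q]_M + 2·[ω]_M = −(0) + 2·(1) − 2·(1) + 2·(0) = 0
  L: −[I_A]_L + 2·[Γ]_L − 2·[q]_L + 2·[ω]_L = −(4) + 2·(2) − 2·(0) + 2·(0) = 0
  T: −[I_A]_T + 2·[Γ]_T − 2·[q]_T + 2·[ω]_T = −(0) + 2·(-2) − 2·(-3) + 2·(-1) = 0
  Θ: −[I_A]_Θ + 2·[Γ]_Θ − 2·[q]_Θ + 2·[ω]_Θ = −(0) + 2·(0) − 2·(0) + 2·(0) = 0
All base exponents vanish — dimensionless.

yes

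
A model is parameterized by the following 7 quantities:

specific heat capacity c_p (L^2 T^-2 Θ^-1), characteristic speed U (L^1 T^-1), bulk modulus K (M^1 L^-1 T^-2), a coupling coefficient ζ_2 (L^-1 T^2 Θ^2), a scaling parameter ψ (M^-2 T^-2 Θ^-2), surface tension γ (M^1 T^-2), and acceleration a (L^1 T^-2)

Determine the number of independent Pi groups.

There are 7 variables and 4 base dimensions (M, L, T, Θ).
The dimension matrix has rank 4.
Independent dimensionless groups: 7 − 4 = 3.

3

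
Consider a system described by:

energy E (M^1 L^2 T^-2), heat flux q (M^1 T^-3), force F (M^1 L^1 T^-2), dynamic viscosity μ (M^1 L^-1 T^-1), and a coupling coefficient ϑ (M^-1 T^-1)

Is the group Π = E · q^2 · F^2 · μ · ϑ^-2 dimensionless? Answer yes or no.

Sum the exponent of each base dimension across the product:
  M: [E]_M + 2·[q]_M + 2·[F]_M + [μ]_M − 2·[ϑ]_M = (1) + 2·(1) + 2·(1) + (1) − 2·(-1) = 8
  L: [E]_L + 2·[q]_L + 2·[F]_L + [μ]_L − 2·[ϑ]_L = (2) + 2·(0) + 2·(1) + (-1) − 2·(0) = 3
  T: [E]_T + 2·[q]_T + 2·[F]_T + [μ]_T − 2·[ϑ]_T = (-2) + 2·(-3) + 2·(-2) + (-1) − 2·(-1) = -11
Net dimensions [M⁸ L³ T⁻¹¹] ≠ [1] — not dimensionless.

no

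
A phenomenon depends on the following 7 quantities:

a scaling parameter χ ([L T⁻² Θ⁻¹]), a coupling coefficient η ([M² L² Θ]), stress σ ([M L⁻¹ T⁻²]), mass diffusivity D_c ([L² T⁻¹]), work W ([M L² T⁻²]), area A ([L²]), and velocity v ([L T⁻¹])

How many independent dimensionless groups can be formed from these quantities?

3

There are 7 variables and 4 base dimensions (M, L, T, Θ).
The dimension matrix has rank 4.
Independent dimensionless groups: 7 − 4 = 3.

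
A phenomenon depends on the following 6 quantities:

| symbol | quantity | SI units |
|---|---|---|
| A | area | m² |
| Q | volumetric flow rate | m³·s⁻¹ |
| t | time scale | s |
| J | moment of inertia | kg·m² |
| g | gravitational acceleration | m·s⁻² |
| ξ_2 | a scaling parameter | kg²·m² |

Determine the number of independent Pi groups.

3

There are 6 variables and 3 base dimensions (M, L, T).
The dimension matrix has rank 3.
Independent dimensionless groups: 6 − 3 = 3.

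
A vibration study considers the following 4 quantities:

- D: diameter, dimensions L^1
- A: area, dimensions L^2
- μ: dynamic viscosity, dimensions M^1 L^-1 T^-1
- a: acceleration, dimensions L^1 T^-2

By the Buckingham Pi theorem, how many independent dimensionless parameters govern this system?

There are 4 variables and 3 base dimensions (M, L, T).
The dimension matrix has rank 3.
Independent dimensionless groups: 4 − 3 = 1.

1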